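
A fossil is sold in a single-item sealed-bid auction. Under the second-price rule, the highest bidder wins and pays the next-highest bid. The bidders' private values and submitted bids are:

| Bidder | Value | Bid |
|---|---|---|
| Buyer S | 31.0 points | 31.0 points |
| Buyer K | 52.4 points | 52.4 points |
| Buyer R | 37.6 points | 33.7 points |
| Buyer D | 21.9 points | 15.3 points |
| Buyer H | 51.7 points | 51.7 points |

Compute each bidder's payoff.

Buyer S 0.0 points, Buyer K 0.7 points, Buyer R 0.0 points, Buyer D 0.0 points, Buyer H 0.0 points.

Bids in descending order: Buyer K 52.4 points; Buyer H 51.7 points; Buyer R 33.7 points; Buyer S 31.0 points; Buyer D 15.3 points.
Buyer K has the top bid and wins; the price is the second-highest bid, 51.7 points.
Buyer K's payoff = 52.4 points − 51.7 points = 0.7 points. All other bidders lose, so their payoff is 0.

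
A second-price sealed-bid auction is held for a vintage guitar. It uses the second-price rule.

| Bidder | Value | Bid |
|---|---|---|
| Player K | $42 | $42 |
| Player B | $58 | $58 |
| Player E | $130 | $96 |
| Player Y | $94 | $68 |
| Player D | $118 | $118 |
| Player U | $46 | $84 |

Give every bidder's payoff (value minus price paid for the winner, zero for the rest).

Ordered from highest: Player D $118 > Player E $96 > Player U $84 > Player Y $68 > Player B $58 > Player K $42.
Player D has the top bid and wins; the price is the second-highest bid, $96.
Player D's payoff = $118 − $96 = $22. All other bidders lose, so their payoff is 0.

Payoffs: Player K $0, Player B $0, Player E $0, Player Y $0, Player D $22, Player U $0.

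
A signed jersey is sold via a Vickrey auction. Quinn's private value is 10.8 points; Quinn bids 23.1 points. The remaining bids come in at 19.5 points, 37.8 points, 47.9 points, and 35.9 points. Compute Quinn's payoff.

Highest competing bid: 47.9 points.
Quinn's bid 23.1 points is not the highest, so Quinn loses, pays nothing, and earns zero payoff.

Quinn's payoff: 0.0 points.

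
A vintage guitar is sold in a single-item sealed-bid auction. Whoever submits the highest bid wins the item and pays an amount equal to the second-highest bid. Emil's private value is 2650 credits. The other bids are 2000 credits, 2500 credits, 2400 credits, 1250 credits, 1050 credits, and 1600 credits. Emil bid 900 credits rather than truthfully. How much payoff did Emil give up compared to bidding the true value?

Payoff forgone: 150 credits.

The highest competing bid is 2500 credits.
Bidding truthfully at 2650 credits: Emil has the top bid, wins, and pays the second-highest bid 2500 credits. Payoff = 2650 credits − 2500 credits = 150 credits.
Bidding 900 credits: the top bid is 2500 credits (a rival), so Emil loses. Payoff = 0 credits.
Regret = truthful payoff − actual payoff = 150 credits − 0 credits = 150 credits.
Deviating from a truthful bid can only lose payoff in a second-price auction — never gain.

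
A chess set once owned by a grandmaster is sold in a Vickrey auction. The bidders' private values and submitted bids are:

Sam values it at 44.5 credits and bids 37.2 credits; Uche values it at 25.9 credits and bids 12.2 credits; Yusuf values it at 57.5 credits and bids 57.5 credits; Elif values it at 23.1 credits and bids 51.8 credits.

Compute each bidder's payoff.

Payoffs: Sam 0.0 credits, Uche 0.0 credits, Yusuf 5.7 credits, Elif 0.0 credits.

Ranking the bids: Yusuf 57.5 credits, then Elif 51.8 credits, then Sam 37.2 credits, then Uche 12.2 credits.
Yusuf has the top bid and wins; the price is the second-highest bid, 51.8 credits.
Yusuf's payoff = 57.5 credits − 51.8 credits = 5.7 credits. All other bidders lose, so their payoff is 0.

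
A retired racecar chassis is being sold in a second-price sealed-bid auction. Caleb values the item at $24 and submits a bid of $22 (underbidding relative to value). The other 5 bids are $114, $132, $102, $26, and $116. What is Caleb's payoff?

Highest competing bid: $132.
Caleb's bid $22 is not the highest, so Caleb loses, pays nothing, and earns zero payoff.

Caleb's payoff: $0.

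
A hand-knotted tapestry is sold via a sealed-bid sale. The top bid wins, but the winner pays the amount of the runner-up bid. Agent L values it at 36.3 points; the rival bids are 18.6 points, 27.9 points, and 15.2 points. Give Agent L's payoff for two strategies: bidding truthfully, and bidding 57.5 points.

(a) 8.4 points  (b) 8.4 points

The highest competing bid is 27.9 points.
Bidding truthfully at 36.3 points: Agent L has the top bid, wins, and pays the second-highest bid 27.9 points. Payoff = 36.3 points − 27.9 points = 8.4 points.
Bidding 57.5 points: Agent L has the top bid, wins, and pays the second-highest bid 27.9 points. Payoff = 36.3 points − 27.9 points = 8.4 points.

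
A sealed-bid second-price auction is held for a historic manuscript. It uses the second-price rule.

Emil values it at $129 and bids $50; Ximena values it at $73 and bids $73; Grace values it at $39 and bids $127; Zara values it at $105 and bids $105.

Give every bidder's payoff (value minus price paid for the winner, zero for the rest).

Payoffs: Emil $0, Ximena $0, Grace -$66, Zara $0.

Bids in descending order: Grace $127; Zara $105; Ximena $73; Emil $50.
Grace has the top bid and wins; the price is the second-highest bid, $105.
Grace's payoff = $39 − $105 = -$66. All other bidders lose, so their payoff is 0.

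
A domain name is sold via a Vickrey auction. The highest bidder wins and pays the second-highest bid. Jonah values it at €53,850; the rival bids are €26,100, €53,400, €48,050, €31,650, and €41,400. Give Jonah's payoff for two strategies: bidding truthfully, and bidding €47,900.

Truthful: €450; alternative: €0.

The highest competing bid is €53,400.
Bidding truthfully at €53,850: Jonah has the top bid, wins, and pays the second-highest bid €53,400. Payoff = €53,850 − €53,400 = €450.
Bidding €47,900: the top bid is €53,400 (a rival), so Jonah loses. Payoff = €0.
This is the dominant-strategy logic: truthful bidding weakly beats any alternative.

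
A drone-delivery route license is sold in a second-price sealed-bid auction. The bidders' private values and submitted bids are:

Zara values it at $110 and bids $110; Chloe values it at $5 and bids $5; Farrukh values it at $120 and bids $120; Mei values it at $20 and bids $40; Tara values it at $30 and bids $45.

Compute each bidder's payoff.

Sorted high to low: Farrukh $120 > Zara $110 > Tara $45 > Mei $40 > Chloe $5.
Farrukh has the top bid and wins; the price is the second-highest bid, $110.
Farrukh's payoff = $120 − $110 = $10. All other bidders lose, so their payoff is 0.

Zara $0, Chloe $0, Farrukh $10, Mei $0, Tara $0.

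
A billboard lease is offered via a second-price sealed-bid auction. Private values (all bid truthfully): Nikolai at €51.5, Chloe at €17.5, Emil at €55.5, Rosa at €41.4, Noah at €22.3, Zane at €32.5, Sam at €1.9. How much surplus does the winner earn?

Winner's surplus: €4.0.

Bids in descending order: Emil €55.5 > Nikolai €51.5 > Rosa €41.4 > Zane €32.5 > Noah €22.3 > Chloe €17.5 > Sam €1.9.
Emil wins with the top bid and pays the second-highest, €51.5.
Surplus = €55.5 − €51.5 = €4.0.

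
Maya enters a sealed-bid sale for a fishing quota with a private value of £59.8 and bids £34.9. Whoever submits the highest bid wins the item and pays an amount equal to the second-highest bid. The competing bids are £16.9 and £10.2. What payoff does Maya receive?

Highest competing bid: £16.9.
Maya's bid £34.9 is the highest overall, so Maya wins and pays the second-highest bid, £16.9.
Payoff = value − price = £59.8 − £16.9 = £42.9.

Maya's payoff: £42.9.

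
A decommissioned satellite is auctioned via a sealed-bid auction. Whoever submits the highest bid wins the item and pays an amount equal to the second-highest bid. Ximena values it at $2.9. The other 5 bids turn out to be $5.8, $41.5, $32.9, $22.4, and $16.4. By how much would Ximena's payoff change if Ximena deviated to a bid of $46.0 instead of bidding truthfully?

The highest competing bid is $41.5.
Bidding truthfully at $2.9: the top bid is $41.5 (a rival), so Ximena loses. Payoff = $0.0.
Bidding $46.0: Ximena has the top bid, wins, and pays the second-highest bid $41.5. Payoff = $2.9 − $41.5 = -$38.6.
Change = -$38.6 − $0.0 = -$38.6.
This is the dominant-strategy logic: truthful bidding weakly beats any alternative.

Payoff change: -$38.6.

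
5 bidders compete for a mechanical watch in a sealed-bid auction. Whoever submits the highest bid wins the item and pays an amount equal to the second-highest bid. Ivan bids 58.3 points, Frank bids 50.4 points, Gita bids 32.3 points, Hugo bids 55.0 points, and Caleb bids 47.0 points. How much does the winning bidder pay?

Sorted high to low: Ivan 58.3 points; Hugo 55.0 points; Frank 50.4 points; Caleb 47.0 points; Gita 32.3 points.
Ivan has the highest bid, so Ivan wins.
The second-highest bid is 55.0 points, so that is what Ivan pays.

55.0 points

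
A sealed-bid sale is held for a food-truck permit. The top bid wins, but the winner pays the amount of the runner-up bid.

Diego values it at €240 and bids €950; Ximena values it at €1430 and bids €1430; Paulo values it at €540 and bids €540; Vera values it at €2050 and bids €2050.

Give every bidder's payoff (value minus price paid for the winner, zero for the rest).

Payoffs: Diego €0, Ximena €0, Paulo €0, Vera €620.

Ranking the bids: Vera €2050, then Ximena €1430, then Diego €950, then Paulo €540.
Vera has the top bid and wins; the price is the second-highest bid, €1430.
Vera's payoff = €2050 − €1430 = €620. All other bidders lose, so their payoff is 0.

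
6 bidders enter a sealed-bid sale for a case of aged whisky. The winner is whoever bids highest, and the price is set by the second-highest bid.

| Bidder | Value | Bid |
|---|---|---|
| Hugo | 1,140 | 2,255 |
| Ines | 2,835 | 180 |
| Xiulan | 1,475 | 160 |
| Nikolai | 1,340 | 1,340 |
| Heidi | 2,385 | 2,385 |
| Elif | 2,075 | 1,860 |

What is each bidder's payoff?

Bids in descending order: Heidi 2,385, then Hugo 2,255, then Elif 1,860, then Nikolai 1,340, then Ines 180, then Xiulan 160.
Heidi has the top bid and wins; the price is the second-highest bid, 2,255.
Heidi's payoff = 2,385 − 2,255 = 130. All other bidders lose, so their payoff is 0.

Payoffs: Hugo 0, Ines 0, Xiulan 0, Nikolai 0, Heidi 130, Elif 0.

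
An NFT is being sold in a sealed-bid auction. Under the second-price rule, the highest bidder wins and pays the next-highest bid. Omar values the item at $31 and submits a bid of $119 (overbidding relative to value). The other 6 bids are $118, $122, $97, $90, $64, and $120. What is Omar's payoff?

Highest competing bid: $122.
Omar's bid $119 is not the highest, so Omar loses, pays nothing, and earns zero payoff.

Payoff = $0.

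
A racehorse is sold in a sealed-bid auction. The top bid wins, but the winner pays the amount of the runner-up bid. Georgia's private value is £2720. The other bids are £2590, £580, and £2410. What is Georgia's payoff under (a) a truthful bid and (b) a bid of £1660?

The highest competing bid is £2590.
Bidding truthfully at £2720: Georgia has the top bid, wins, and pays the second-highest bid £2590. Payoff = £2720 − £2590 = £130.
Bidding £1660: the top bid is £2590 (a rival), so Georgia loses. Payoff = £0.

Truthful: £130; alternative: £0.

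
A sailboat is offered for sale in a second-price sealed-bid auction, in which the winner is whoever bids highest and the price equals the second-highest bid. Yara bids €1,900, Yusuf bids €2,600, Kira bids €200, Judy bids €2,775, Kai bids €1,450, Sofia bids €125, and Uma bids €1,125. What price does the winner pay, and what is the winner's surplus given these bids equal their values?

Ordered from highest: Judy €2,775; Yusuf €2,600; Yara €1,900; Kai €1,450; Uma €1,125; Kira €200; Sofia €125.
Judy is the highest bidder, so Judy wins.
Under the second-price rule, the price is the second-highest bid: €2,600.
Surplus = €2,775 − €2,600 = €175.

Price €2,600; surplus €175.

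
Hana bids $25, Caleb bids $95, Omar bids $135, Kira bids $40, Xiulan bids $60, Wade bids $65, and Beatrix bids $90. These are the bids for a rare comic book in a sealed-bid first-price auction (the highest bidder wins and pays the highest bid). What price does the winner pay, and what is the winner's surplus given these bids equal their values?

Price $135; surplus $0.

Ordered from highest: Omar $135 > Caleb $95 > Beatrix $90 > Wade $65 > Xiulan $60 > Kira $40 > Hana $25.
Omar is the highest bidder, so Omar wins.
Under the first-price rule, the price is the highest bid: $135.
Surplus = $135 − $135 = $0.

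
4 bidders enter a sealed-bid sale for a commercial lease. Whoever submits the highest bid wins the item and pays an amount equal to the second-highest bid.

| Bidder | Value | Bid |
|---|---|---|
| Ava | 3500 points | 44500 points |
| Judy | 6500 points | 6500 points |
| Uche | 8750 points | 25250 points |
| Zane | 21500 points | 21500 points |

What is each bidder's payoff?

Payoffs: Ava -21750 points, Judy 0 points, Uche 0 points, Zane 0 points.

Ordered from highest: Ava 44500 points > Uche 25250 points > Zane 21500 points > Judy 6500 points.
Ava has the top bid and wins; the price is the second-highest bid, 25250 points.
Ava's payoff = 3500 points − 25250 points = -21750 points. All other bidders lose, so their payoff is 0.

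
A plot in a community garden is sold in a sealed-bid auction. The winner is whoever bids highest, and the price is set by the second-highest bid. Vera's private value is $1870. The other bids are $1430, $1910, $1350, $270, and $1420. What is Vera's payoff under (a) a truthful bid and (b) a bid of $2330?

The highest competing bid is $1910.
Bidding truthfully at $1870: the top bid is $1910 (a rival), so Vera loses. Payoff = $0.
Bidding $2330: Vera has the top bid, wins, and pays the second-highest bid $1910. Payoff = $1870 − $1910 = -$40.
This is the dominant-strategy logic: truthful bidding weakly beats any alternative.

Truthful: $0; alternative: -$40.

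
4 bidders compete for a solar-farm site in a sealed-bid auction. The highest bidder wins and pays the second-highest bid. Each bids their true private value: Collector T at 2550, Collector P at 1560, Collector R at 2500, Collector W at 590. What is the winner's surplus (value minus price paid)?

Ranking the bids: Collector T 2550; Collector R 2500; Collector P 1560; Collector W 590.
Collector T wins with the top bid and pays the second-highest, 2500.
Surplus = 2550 − 2500 = 50.

Winner's surplus: 50.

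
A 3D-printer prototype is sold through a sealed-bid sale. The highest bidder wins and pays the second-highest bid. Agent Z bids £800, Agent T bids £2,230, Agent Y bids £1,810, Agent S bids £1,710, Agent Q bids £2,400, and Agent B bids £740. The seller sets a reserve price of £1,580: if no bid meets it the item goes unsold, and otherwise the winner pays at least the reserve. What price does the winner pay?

Ordered from highest: Agent Q £2,400, then Agent T £2,230, then Agent Y £1,810, then Agent S £1,710, then Agent Z £800, then Agent B £740.
Agent Q has the highest bid, so Agent Q wins.
The second-highest bid is £2,230, which exceeds the reserve, so that sets the price.

The winner pays £2,230.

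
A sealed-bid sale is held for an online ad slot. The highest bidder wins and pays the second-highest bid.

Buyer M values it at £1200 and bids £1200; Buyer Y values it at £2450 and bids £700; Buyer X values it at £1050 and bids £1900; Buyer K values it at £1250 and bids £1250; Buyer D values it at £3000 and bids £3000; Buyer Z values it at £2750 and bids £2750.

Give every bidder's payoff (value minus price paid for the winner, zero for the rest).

Buyer M £0, Buyer Y £0, Buyer X £0, Buyer K £0, Buyer D £250, Buyer Z £0.

Ordered from highest: Buyer D £3000, then Buyer Z £2750, then Buyer X £1900, then Buyer K £1250, then Buyer M £1200, then Buyer Y £700.
Buyer D has the top bid and wins; the price is the second-highest bid, £2750.
Buyer D's payoff = £3000 − £2750 = £250. All other bidders lose, so their payoff is 0.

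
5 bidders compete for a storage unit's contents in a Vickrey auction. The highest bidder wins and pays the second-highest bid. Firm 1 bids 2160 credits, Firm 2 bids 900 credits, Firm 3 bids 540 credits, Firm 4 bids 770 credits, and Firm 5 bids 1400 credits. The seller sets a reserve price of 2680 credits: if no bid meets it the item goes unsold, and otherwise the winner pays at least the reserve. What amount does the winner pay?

unsold

Sorted high to low: Firm 1 2160 credits; Firm 5 1400 credits; Firm 2 900 credits; Firm 4 770 credits; Firm 3 540 credits.
The top bid 2160 credits is below the reserve 2680 credits, so the item goes unsold and nothing is paid.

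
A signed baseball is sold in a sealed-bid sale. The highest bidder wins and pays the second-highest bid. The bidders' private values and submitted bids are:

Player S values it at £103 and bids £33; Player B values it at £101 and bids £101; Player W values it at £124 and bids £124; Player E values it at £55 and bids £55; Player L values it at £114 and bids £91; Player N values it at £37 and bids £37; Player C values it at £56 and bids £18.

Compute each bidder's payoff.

Player S £0, Player B £0, Player W £23, Player E £0, Player L £0, Player N £0, Player C £0.

Sorted high to low: Player W £124 > Player B £101 > Player L £91 > Player E £55 > Player N £37 > Player S £33 > Player C £18.
Player W has the top bid and wins; the price is the second-highest bid, £101.
Player W's payoff = £124 − £101 = £23. All other bidders lose, so their payoff is 0.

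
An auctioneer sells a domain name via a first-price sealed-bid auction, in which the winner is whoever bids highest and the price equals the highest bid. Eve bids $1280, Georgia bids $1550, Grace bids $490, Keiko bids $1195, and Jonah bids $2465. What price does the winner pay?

Sorted high to low: Jonah $2465, then Georgia $1550, then Eve $1280, then Keiko $1195, then Grace $490.
Jonah is the highest bidder, so Jonah wins.
Under the first-price rule, the price is the highest bid: $2465.

The winner pays $2465.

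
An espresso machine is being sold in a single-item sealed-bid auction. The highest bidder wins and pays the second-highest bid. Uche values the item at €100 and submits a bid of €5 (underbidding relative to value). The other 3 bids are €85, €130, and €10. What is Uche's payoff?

Uche's payoff: €0.

Highest competing bid: €130.
Uche's bid €5 is not the highest, so Uche loses, pays nothing, and earns zero payoff.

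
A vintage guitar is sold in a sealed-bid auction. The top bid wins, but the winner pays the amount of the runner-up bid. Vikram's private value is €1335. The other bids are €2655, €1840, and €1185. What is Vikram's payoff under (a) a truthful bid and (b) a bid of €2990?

(a) €0  (b) -€1320

The highest competing bid is €2655.
Bidding truthfully at €1335: the top bid is €2655 (a rival), so Vikram loses. Payoff = €0.
Bidding €2990: Vikram has the top bid, wins, and pays the second-highest bid €2655. Payoff = €1335 − €2655 = -€1320.
This is the dominant-strategy logic: truthful bidding weakly beats any alternative.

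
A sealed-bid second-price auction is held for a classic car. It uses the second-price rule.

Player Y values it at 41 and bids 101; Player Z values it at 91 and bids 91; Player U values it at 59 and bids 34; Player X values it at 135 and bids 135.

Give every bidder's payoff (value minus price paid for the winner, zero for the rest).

Ordered from highest: Player X 135 > Player Y 101 > Player Z 91 > Player U 34.
Player X has the top bid and wins; the price is the second-highest bid, 101.
Player X's payoff = 135 − 101 = 34. All other bidders lose, so their payoff is 0.

Player Y 0, Player Z 0, Player U 0, Player X 34.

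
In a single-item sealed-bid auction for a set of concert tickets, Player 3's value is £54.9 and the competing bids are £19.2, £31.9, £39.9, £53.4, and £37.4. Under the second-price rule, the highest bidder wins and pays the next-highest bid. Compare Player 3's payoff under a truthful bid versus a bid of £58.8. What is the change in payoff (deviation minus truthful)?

Change in payoff: £0.0.

The highest competing bid is £53.4.
Bidding truthfully at £54.9: Player 3 has the top bid, wins, and pays the second-highest bid £53.4. Payoff = £54.9 − £53.4 = £1.5.
Bidding £58.8: Player 3 has the top bid, wins, and pays the second-highest bid £53.4. Payoff = £54.9 − £53.4 = £1.5.
Change = £1.5 − £1.5 = £0.0.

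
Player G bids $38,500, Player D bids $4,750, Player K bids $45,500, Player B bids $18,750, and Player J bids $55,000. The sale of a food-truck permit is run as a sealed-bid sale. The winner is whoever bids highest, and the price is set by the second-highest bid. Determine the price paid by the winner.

Ordered from highest: Player J $55,000, then Player K $45,500, then Player G $38,500, then Player B $18,750, then Player D $4,750.
Player J has the highest bid, so Player J wins.
The second-highest bid is $45,500, so that is what Player J pays.

$45,500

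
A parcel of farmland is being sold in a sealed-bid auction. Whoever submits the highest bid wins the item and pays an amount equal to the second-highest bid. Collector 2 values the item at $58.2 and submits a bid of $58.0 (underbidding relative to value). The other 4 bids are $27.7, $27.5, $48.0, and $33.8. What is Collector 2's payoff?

The bidder's payoff: $10.2.

Highest competing bid: $48.0.
Collector 2's bid $58.0 is the highest overall, so Collector 2 wins and pays the second-highest bid, $48.0.
Payoff = value − price = $58.2 − $48.0 = $10.2.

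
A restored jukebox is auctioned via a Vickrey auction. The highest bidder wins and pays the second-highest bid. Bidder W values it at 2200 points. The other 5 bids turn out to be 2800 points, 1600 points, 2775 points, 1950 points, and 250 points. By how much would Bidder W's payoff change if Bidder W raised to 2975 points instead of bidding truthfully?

Payoff change: -600 points.

The highest competing bid is 2800 points.
Bidding truthfully at 2200 points: the top bid is 2800 points (a rival), so Bidder W loses. Payoff = 0 points.
Bidding 2975 points: Bidder W has the top bid, wins, and pays the second-highest bid 2800 points. Payoff = 2200 points − 2800 points = -600 points.
Change = -600 points − 0 points = -600 points.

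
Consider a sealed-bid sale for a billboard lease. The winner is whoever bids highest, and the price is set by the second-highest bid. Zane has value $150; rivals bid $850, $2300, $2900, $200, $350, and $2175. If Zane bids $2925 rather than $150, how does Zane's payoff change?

-$2750

The highest competing bid is $2900.
Bidding truthfully at $150: the top bid is $2900 (a rival), so Zane loses. Payoff = $0.
Bidding $2925: Zane has the top bid, wins, and pays the second-highest bid $2900. Payoff = $150 − $2900 = -$2750.
Change = -$2750 − $0 = -$2750.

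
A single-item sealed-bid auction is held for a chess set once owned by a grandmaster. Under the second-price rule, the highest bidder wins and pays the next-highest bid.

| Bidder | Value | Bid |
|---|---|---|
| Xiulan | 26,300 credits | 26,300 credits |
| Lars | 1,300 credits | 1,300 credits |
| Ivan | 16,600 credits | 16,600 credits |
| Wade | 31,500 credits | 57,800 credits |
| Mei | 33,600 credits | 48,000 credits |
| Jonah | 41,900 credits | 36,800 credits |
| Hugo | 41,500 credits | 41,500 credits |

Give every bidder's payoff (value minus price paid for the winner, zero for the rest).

Bids in descending order: Wade 57,800 credits, then Mei 48,000 credits, then Hugo 41,500 credits, then Jonah 36,800 credits, then Xiulan 26,300 credits, then Ivan 16,600 credits, then Lars 1,300 credits.
Wade has the top bid and wins; the price is the second-highest bid, 48,000 credits.
Wade's payoff = 31,500 credits − 48,000 credits = -16,500 credits. All other bidders lose, so their payoff is 0.

Xiulan 0 credits, Lars 0 credits, Ivan 0 credits, Wade -16,500 credits, Mei 0 credits, Jonah 0 credits, Hugo 0 credits.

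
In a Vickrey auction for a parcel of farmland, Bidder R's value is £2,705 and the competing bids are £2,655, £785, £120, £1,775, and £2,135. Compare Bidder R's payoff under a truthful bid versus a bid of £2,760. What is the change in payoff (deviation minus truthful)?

Payoff change: £0.

The highest competing bid is £2,655.
Bidding truthfully at £2,705: Bidder R has the top bid, wins, and pays the second-highest bid £2,655. Payoff = £2,705 − £2,655 = £50.
Bidding £2,760: Bidder R has the top bid, wins, and pays the second-highest bid £2,655. Payoff = £2,705 − £2,655 = £50.
Change = £50 − £50 = £0.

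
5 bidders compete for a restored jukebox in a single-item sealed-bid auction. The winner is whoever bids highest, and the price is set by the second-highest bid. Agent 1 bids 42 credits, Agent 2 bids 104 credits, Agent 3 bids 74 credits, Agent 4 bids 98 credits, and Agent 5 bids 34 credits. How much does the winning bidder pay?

98 credits

Ranking the bids: Agent 2 104 credits; Agent 4 98 credits; Agent 3 74 credits; Agent 1 42 credits; Agent 5 34 credits.
Agent 2 has the highest bid, so Agent 2 wins.
The second-highest bid is 98 credits, so that is what Agent 2 pays.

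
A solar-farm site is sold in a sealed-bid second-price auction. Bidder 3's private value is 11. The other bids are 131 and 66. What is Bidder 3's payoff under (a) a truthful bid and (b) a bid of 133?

Truthful: 0; alternative: -120.

The highest competing bid is 131.
Bidding truthfully at 11: the top bid is 131 (a rival), so Bidder 3 loses. Payoff = 0.
Bidding 133: Bidder 3 has the top bid, wins, and pays the second-highest bid 131. Payoff = 11 − 131 = -120.
Deviating from a truthful bid can only lose payoff in a second-price auction — never gain.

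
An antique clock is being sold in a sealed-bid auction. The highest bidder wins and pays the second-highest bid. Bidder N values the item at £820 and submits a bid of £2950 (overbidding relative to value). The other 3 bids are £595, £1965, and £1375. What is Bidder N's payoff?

Highest competing bid: £1965.
Bidder N's bid £2950 is the highest overall, so Bidder N wins and pays the second-highest bid, £1965.
Payoff = value − price = £820 − £1965 = -£1145.

-£1145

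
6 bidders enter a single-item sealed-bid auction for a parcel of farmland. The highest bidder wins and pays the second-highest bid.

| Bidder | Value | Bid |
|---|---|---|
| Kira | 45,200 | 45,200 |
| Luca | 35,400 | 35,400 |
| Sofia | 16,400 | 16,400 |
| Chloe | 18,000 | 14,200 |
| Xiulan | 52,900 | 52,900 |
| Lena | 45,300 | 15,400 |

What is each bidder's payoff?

Sorted high to low: Xiulan 52,900 > Kira 45,200 > Luca 35,400 > Sofia 16,400 > Lena 15,400 > Chloe 14,200.
Xiulan has the top bid and wins; the price is the second-highest bid, 45,200.
Xiulan's payoff = 52,900 − 45,200 = 7,700. All other bidders lose, so their payoff is 0.

Kira 0, Luca 0, Sofia 0, Chloe 0, Xiulan 7,700, Lena 0.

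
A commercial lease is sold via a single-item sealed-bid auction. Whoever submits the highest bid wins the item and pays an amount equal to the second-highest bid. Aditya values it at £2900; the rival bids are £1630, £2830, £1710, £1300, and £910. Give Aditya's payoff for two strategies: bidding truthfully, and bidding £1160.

Truthful: £70; alternative: £0.

The highest competing bid is £2830.
Bidding truthfully at £2900: Aditya has the top bid, wins, and pays the second-highest bid £2830. Payoff = £2900 − £2830 = £70.
Bidding £1160: the top bid is £2830 (a rival), so Aditya loses. Payoff = £0.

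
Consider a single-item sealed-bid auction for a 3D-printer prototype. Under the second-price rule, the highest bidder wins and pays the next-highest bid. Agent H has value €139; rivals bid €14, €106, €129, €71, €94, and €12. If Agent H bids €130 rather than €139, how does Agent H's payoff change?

€0

The highest competing bid is €129.
Bidding truthfully at €139: Agent H has the top bid, wins, and pays the second-highest bid €129. Payoff = €139 − €129 = €10.
Bidding €130: Agent H has the top bid, wins, and pays the second-highest bid €129. Payoff = €139 − €129 = €10.
Change = €10 − €10 = €0.
The bid only affects whether you win, not the price — here both bids land on the same side of the top rival bid, so the deviation is payoff-neutral.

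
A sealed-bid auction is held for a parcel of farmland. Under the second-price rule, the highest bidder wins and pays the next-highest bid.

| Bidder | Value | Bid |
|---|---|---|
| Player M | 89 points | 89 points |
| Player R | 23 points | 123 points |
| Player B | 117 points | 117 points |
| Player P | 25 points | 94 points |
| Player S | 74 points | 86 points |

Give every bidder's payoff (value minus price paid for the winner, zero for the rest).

Ranking the bids: Player R 123 points; Player B 117 points; Player P 94 points; Player M 89 points; Player S 86 points.
Player R has the top bid and wins; the price is the second-highest bid, 117 points.
Player R's payoff = 23 points − 117 points = -94 points. All other bidders lose, so their payoff is 0.

Player M 0 points, Player R -94 points, Player B 0 points, Player P 0 points, Player S 0 points.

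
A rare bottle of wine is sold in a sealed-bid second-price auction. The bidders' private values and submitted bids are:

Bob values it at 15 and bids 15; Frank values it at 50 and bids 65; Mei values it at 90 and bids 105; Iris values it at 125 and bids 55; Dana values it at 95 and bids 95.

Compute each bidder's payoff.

Ordered from highest: Mei 105; Dana 95; Frank 65; Iris 55; Bob 15.
Mei has the top bid and wins; the price is the second-highest bid, 95.
Mei's payoff = 90 − 95 = -5. All other bidders lose, so their payoff is 0.

Bob 0, Frank 0, Mei -5, Iris 0, Dana 0.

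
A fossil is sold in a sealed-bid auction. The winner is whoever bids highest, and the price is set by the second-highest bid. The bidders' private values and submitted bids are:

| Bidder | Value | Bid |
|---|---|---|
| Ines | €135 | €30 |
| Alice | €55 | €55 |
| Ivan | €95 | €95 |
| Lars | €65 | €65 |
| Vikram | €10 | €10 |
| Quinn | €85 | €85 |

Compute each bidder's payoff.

Payoffs: Ines €0, Alice €0, Ivan €10, Lars €0, Vikram €0, Quinn €0.

Sorted high to low: Ivan €95, then Quinn €85, then Lars €65, then Alice €55, then Ines €30, then Vikram €10.
Ivan has the top bid and wins; the price is the second-highest bid, €85.
Ivan's payoff = €95 − €85 = €10. All other bidders lose, so their payoff is 0.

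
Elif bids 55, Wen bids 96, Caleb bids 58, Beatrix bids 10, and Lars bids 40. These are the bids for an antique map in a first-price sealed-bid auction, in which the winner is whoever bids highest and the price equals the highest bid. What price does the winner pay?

Sorted high to low: Wen 96, then Caleb 58, then Elif 55, then Lars 40, then Beatrix 10.
Wen is the highest bidder, so Wen wins.
Under the first-price rule, the price is the highest bid: 96.

Price paid: 96.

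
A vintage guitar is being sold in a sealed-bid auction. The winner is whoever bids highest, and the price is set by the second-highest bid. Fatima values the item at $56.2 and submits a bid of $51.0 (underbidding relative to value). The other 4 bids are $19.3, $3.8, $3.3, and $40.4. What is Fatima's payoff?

Payoff = $15.8.

Highest competing bid: $40.4.
Fatima's bid $51.0 is the highest overall, so Fatima wins and pays the second-highest bid, $40.4.
Payoff = value − price = $56.2 − $40.4 = $15.8.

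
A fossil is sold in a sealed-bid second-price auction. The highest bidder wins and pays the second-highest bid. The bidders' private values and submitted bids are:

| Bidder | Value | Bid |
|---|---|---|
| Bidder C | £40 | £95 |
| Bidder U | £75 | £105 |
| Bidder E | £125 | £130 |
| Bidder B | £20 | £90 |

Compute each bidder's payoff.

Bids in descending order: Bidder E £130 > Bidder U £105 > Bidder C £95 > Bidder B £90.
Bidder E has the top bid and wins; the price is the second-highest bid, £105.
Bidder E's payoff = £125 − £105 = £20. All other bidders lose, so their payoff is 0.

Payoffs: Bidder C £0, Bidder U £0, Bidder E £20, Bidder B £0.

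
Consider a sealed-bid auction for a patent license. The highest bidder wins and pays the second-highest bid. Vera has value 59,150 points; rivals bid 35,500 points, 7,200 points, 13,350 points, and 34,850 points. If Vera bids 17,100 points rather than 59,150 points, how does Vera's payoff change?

The highest competing bid is 35,500 points.
Bidding truthfully at 59,150 points: Vera has the top bid, wins, and pays the second-highest bid 35,500 points. Payoff = 59,150 points − 35,500 points = 23,650 points.
Bidding 17,100 points: the top bid is 35,500 points (a rival), so Vera loses. Payoff = 0 points.
Change = 0 points − 23,650 points = -23,650 points.

-23,650 points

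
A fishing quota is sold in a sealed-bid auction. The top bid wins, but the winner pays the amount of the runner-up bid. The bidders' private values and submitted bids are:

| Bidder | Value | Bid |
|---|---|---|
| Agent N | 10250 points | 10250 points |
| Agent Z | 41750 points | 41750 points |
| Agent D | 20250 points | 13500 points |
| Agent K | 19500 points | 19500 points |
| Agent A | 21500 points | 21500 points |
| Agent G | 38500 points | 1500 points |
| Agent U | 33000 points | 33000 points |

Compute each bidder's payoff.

Bids in descending order: Agent Z 41750 points > Agent U 33000 points > Agent A 21500 points > Agent K 19500 points > Agent D 13500 points > Agent N 10250 points > Agent G 1500 points.
Agent Z has the top bid and wins; the price is the second-highest bid, 33000 points.
Agent Z's payoff = 41750 points − 33000 points = 8750 points. All other bidders lose, so their payoff is 0.

Payoffs: Agent N 0 points, Agent Z 8750 points, Agent D 0 points, Agent K 0 points, Agent A 0 points, Agent G 0 points, Agent U 0 points.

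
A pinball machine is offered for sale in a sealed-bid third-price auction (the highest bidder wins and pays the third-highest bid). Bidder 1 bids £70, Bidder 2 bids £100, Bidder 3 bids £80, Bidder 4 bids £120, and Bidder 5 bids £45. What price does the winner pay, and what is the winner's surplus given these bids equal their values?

The winner pays £80 for a surplus of £40.

Sorted high to low: Bidder 4 £120; Bidder 2 £100; Bidder 3 £80; Bidder 1 £70; Bidder 5 £45.
Bidder 4 is the highest bidder, so Bidder 4 wins.
Under the third-price rule, the price is the third-highest bid: £80.
Surplus = £120 − £80 = £40.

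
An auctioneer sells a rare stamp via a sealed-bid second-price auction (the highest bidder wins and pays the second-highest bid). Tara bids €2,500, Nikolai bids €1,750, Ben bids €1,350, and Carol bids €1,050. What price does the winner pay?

Price paid: €1,750.

Ordered from highest: Tara €2,500, then Nikolai €1,750, then Ben €1,350, then Carol €1,050.
Tara is the highest bidder, so Tara wins.
Under the second-price rule, the price is the second-highest bid: €1,750.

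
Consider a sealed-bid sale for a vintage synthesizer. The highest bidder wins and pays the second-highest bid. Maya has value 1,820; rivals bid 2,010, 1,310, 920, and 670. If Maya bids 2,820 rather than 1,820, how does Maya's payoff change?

The highest competing bid is 2,010.
Bidding truthfully at 1,820: the top bid is 2,010 (a rival), so Maya loses. Payoff = 0.
Bidding 2,820: Maya has the top bid, wins, and pays the second-highest bid 2,010. Payoff = 1,820 − 2,010 = -190.
Change = -190 − 0 = -190.
This is the dominant-strategy logic: truthful bidding weakly beats any alternative.

Change in payoff: -190.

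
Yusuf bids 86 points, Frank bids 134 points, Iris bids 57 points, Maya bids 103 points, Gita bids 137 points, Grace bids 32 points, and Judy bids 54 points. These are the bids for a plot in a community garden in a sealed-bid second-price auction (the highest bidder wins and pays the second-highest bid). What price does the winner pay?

Ranking the bids: Gita 137 points > Frank 134 points > Maya 103 points > Yusuf 86 points > Iris 57 points > Judy 54 points > Grace 32 points.
Gita is the highest bidder, so Gita wins.
Under the second-price rule, the price is the second-highest bid: 134 points.

The winner pays 134 points.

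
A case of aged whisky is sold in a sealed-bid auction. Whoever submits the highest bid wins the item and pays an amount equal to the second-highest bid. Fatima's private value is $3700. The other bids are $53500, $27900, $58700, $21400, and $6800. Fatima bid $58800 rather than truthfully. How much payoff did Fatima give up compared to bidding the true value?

The highest competing bid is $58700.
Bidding truthfully at $3700: the top bid is $58700 (a rival), so Fatima loses. Payoff = $0.
Bidding $58800: Fatima has the top bid, wins, and pays the second-highest bid $58700. Payoff = $3700 − $58700 = -$55000.
Regret = truthful payoff − actual payoff = $0 − -$55000 = $55000.

Payoff forgone: $55000.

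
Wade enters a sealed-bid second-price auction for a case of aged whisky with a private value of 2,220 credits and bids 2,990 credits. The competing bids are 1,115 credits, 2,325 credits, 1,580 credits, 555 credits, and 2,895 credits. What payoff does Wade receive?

Payoff = -675 credits.

Highest competing bid: 2,895 credits.
Wade's bid 2,990 credits is the highest overall, so Wade wins and pays the second-highest bid, 2,895 credits.
Payoff = value − price = 2,220 credits − 2,895 credits = -675 credits.
Overbidding won the item at a price above value — truthful bidding would have avoided this loss.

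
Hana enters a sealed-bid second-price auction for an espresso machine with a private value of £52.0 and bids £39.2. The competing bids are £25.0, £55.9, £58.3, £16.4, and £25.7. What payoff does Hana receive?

Highest competing bid: £58.3.
Hana's bid £39.2 is not the highest, so Hana loses, pays nothing, and earns zero payoff.

Hana's payoff: £0.0.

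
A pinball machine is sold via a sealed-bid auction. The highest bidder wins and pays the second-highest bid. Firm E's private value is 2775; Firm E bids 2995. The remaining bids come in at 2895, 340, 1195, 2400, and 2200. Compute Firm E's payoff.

Highest competing bid: 2895.
Firm E's bid 2995 is the highest overall, so Firm E wins and pays the second-highest bid, 2895.
Payoff = value − price = 2775 − 2895 = -120.
Overbidding won the item at a price above value — truthful bidding would have avoided this loss.

Firm E's payoff: -120.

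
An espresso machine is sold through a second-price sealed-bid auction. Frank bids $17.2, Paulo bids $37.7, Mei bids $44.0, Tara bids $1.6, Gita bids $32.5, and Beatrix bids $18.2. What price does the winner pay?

Ranking the bids: Mei $44.0; Paulo $37.7; Gita $32.5; Beatrix $18.2; Frank $17.2; Tara $1.6.
Mei has the highest bid, so Mei wins.
The second-highest bid is $37.7, so that is what Mei pays.

The winner pays $37.7.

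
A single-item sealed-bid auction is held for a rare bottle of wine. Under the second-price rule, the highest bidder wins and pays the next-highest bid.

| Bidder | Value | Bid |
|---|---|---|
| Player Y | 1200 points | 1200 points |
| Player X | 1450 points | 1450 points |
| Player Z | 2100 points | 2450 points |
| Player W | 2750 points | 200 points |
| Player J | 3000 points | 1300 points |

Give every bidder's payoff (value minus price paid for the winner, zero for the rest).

Ranking the bids: Player Z 2450 points; Player X 1450 points; Player J 1300 points; Player Y 1200 points; Player W 200 points.
Player Z has the top bid and wins; the price is the second-highest bid, 1450 points.
Player Z's payoff = 2100 points − 1450 points = 650 points. All other bidders lose, so their payoff is 0.

Player Y 0 points, Player X 0 points, Player Z 650 points, Player W 0 points, Player J 0 points.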